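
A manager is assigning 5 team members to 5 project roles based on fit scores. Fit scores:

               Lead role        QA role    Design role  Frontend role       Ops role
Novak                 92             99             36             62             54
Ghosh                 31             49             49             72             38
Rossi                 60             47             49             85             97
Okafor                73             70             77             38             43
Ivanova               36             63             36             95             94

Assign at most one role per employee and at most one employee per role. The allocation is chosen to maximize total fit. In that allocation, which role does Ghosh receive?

Optimal: Novak→QA role (99 pts), Ghosh→Design role (49 pts), Rossi→Ops role (97 pts), Okafor→Lead role (73 pts), Ivanova→Frontend role (95 pts) — total 99+49+97+73+95 = 413 pts.
Column-greedy (each role in turn goes to its best remaining employee) gives 403 pts, worse by 10.
Swapping Okafor↔Rossi (Okafor→Ops role 43 pts, Rossi→Lead role 60 pts) loses 67.
Checked against all permutations: 413 pts is optimal.
Ghosh's own top role is Frontend role (72 pts), but forcing Ghosh→Frontend role and reassigning the rest optimally gives only 402 pts — worse by 11.

Ghosh receives Design role.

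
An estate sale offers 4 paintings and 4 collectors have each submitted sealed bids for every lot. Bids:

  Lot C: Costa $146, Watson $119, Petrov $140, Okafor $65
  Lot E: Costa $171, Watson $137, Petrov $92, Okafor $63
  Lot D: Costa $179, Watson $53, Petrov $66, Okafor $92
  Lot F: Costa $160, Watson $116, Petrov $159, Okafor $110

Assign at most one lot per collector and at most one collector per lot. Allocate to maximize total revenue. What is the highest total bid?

Optimal: Costa→Lot D ($179), Watson→Lot E ($137), Petrov→Lot C ($140), Okafor→Lot F ($110) — total 179+137+140+110 = $566.
Row-greedy (each collector in turn takes its best remaining lot) gives $540, worse by 26.
Next-best assignment: Costa→Lot E, Watson→Lot C, Petrov→Lot F, Okafor→Lot D = $541.
Swapping Petrov↔Okafor (Petrov→Lot F $159, Okafor→Lot C $65) loses 26.

Max total: $566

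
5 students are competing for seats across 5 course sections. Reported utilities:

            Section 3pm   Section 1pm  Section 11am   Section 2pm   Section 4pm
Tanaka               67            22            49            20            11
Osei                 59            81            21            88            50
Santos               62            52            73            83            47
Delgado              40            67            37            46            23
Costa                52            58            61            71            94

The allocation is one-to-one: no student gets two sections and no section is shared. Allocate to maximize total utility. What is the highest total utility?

Max total: 389 points

Optimal: Tanaka→Section 3pm (67 points), Osei→Section 2pm (88 points), Santos→Section 11am (73 points), Delgado→Section 1pm (67 points), Costa→Section 4pm (94 points) — total 67+88+73+67+94 = 389 points.
Column-greedy (each section in turn goes to its best remaining student) gives 315 points, worse by 74.
Next-best assignment: Tanaka→Section 3pm, Osei→Section 1pm, Santos→Section 2pm, Delgado→Section 11am, Costa→Section 4pm = 362 points.
Every other assignment is strictly worse.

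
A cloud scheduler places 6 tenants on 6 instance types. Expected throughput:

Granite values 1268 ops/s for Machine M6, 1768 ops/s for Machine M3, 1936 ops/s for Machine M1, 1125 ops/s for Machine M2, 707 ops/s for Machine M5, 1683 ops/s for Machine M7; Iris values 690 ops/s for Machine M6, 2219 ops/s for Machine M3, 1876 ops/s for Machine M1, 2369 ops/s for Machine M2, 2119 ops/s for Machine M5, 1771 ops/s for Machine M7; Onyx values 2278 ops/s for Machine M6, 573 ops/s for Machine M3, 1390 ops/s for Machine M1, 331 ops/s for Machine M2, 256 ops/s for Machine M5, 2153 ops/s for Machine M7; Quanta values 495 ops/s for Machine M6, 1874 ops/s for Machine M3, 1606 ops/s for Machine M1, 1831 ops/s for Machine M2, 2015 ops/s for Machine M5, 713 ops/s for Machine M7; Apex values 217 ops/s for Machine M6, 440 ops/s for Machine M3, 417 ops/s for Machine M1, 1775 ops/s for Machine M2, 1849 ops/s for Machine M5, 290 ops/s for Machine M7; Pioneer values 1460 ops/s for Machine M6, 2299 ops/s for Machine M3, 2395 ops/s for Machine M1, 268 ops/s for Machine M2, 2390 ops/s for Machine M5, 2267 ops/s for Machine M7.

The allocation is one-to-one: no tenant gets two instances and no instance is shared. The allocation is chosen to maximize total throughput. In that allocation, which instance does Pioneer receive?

Optimal: Granite→Machine M1 (1936 ops/s), Iris→Machine M2 (2369 ops/s), Onyx→Machine M6 (2278 ops/s), Quanta→Machine M3 (1874 ops/s), Apex→Machine M5 (1849 ops/s), Pioneer→Machine M7 (2267 ops/s) — total 1936+2369+2278+1874+1849+2267 = 12573 ops/s.
Column-greedy (each instance in turn goes to its best remaining tenant) gives 11187 ops/s, worse by 1386.
Next-best assignment: Granite→Machine M1, Iris→Machine M3, Onyx→Machine M6, Quanta→Machine M5, Apex→Machine M2, Pioneer→Machine M7 = 12490 ops/s.
Pioneer's own top instance is Machine M1 (2395 ops/s), but forcing Pioneer→Machine M1 and reassigning the rest optimally gives only 12448 ops/s — worse by 125.

Pioneer receives Machine M7.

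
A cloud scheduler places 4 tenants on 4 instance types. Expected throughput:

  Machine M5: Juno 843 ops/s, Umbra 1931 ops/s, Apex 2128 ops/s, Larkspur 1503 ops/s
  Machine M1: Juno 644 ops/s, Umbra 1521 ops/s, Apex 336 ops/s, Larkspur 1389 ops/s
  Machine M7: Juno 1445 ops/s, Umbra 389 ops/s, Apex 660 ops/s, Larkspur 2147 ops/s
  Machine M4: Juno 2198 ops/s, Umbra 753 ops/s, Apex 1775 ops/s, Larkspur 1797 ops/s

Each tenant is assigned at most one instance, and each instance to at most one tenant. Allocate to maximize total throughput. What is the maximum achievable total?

Maximum total: 7994 ops/s

Optimal: Juno→Machine M4 (2198 ops/s), Umbra→Machine M1 (1521 ops/s), Apex→Machine M5 (2128 ops/s), Larkspur→Machine M7 (2147 ops/s) — total 2198+1521+2128+2147 = 7994 ops/s.
Row-greedy (each tenant in turn takes its best remaining instance) gives 6178 ops/s, worse by 1816.
Checked against all permutations: 7994 ops/s is optimal.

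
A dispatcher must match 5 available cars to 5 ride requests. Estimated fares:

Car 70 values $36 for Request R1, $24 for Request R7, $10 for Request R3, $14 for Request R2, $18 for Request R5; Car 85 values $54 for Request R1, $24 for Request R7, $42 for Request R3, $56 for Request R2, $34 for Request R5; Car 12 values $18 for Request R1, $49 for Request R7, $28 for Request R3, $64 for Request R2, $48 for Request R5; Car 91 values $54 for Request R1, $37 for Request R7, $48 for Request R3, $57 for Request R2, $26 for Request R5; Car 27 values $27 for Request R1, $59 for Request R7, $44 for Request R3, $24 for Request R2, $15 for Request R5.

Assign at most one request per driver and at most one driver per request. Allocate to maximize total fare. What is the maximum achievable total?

Optimal: Car 70→Request R1 ($36), Car 85→Request R2 ($56), Car 12→Request R5 ($48), Car 91→Request R3 ($48), Car 27→Request R7 ($59) — total 36+56+48+48+59 = $247.
Every other assignment is strictly worse.

Max total: $247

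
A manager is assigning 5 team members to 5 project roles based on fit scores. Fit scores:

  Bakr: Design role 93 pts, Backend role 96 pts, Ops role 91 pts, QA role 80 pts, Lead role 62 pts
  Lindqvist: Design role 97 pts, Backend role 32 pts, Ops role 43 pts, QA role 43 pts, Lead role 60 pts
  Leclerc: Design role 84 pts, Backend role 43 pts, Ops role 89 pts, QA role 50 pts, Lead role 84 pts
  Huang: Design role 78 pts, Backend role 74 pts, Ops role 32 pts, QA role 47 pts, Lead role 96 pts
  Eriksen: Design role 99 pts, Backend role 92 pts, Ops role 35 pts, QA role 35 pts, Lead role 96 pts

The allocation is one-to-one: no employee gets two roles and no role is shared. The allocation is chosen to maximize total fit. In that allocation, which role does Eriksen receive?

Optimal: Bakr→QA role (80 pts), Lindqvist→Design role (97 pts), Leclerc→Ops role (89 pts), Huang→Lead role (96 pts), Eriksen→Backend role (92 pts) — total 80+97+89+96+92 = 454 pts.
Max-entry greedy (repeatedly take the single best remaining cell) gives 423 pts, worse by 31.
Swapping Eriksen↔Bakr (Eriksen→QA role 35 pts, Bakr→Backend role 96 pts) loses 41.
No other one-to-one assignment exceeds 454 pts.
Eriksen's own top role is Design role (99 pts), but forcing Eriksen→Design role and reassigning the rest optimally gives only 423 pts — worse by 31.

Eriksen receives Backend role.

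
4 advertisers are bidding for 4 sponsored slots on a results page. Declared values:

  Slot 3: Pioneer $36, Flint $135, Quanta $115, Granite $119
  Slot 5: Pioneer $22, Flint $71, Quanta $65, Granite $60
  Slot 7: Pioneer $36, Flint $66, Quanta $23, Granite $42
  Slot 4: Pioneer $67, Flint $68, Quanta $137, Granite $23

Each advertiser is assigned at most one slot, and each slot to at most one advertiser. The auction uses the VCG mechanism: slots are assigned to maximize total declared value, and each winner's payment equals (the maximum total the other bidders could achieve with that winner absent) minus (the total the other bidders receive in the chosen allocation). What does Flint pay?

Flint pays $59.

Efficient allocation: Pioneer→Slot 7 ($36), Flint→Slot 3 ($135), Quanta→Slot 4 ($137), Granite→Slot 5 ($60); total welfare W = $368.
Flint receives Slot 3 at value $135, so the others get W − 135 = $233.
Without Flint: best allocation of the remaining 3 bidders over all 4 slots is Pioneer→Slot 7 ($36), Quanta→Slot 4 ($137), Granite→Slot 3 ($119), total $292.
VCG payment = (others' best without Flint) − (others' welfare with Flint) = 292 − 233 = $59.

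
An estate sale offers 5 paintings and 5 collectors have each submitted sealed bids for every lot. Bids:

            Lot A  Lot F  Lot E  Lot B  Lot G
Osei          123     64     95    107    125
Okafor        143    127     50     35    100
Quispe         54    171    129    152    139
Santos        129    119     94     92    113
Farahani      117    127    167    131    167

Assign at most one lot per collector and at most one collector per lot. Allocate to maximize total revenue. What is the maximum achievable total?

Max total: $706

Treat this as an assignment problem: match each collector to one lot.
Optimal: Osei→Lot G ($125), Okafor→Lot A ($143), Quispe→Lot B ($152), Santos→Lot F ($119), Farahani→Lot E ($167) — total 125+143+152+119+167 = $706.
Column-greedy (each lot in turn goes to its best remaining collector) gives $701, worse by 5.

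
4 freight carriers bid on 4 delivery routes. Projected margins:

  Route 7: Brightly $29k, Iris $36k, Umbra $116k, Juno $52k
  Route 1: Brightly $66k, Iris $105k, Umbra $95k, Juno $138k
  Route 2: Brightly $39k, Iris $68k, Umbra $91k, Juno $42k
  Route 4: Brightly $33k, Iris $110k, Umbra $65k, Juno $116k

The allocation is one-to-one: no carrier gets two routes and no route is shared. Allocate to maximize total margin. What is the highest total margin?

Maximum total: $403k

Optimal: Brightly→Route 2 ($39k), Iris→Route 4 ($110k), Umbra→Route 7 ($116k), Juno→Route 1 ($138k) — total 39+110+116+138 = $403k.
Column-greedy (each route in turn goes to its best remaining carrier) gives $355k, worse by 48.
Swapping Brightly↔Iris (Brightly→Route 4 $33k, Iris→Route 2 $68k) loses 48.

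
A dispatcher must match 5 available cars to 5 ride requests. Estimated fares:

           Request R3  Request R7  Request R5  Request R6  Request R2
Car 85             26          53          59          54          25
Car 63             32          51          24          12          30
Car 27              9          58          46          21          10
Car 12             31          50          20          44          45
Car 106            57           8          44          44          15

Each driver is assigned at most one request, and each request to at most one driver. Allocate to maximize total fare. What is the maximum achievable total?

Max total: $253

This is the linear assignment problem.
Optimal: Car 85→Request R6 ($54), Car 63→Request R7 ($51), Car 27→Request R5 ($46), Car 12→Request R2 ($45), Car 106→Request R3 ($57) — total 54+51+46+45+57 = $253.
Max-entry greedy (repeatedly take the single best remaining cell) gives $231, worse by 22.
Swapping Car 63↔Car 12 (Car 63→Request R2 $30, Car 12→Request R7 $50) loses 16.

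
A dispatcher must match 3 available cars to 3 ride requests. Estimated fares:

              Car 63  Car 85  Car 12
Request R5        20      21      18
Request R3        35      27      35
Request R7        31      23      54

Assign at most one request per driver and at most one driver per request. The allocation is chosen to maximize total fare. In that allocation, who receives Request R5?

Optimal: Car 63→Request R3 ($35), Car 85→Request R5 ($21), Car 12→Request R7 ($54) — total 35+21+54 = $110.
Row-greedy (each driver in turn takes its best remaining request) gives $76, worse by 34.
Next-best assignment: Car 63→Request R5, Car 85→Request R3, Car 12→Request R7 = $101.
Swapping Car 85↔Car 63 (Car 85→Request R3 $27, Car 63→Request R5 $20) loses 9.
Every other assignment is strictly worse.
Car 85's own top request is Request R3 ($27), but forcing Car 85→Request R3 and reassigning the rest optimally gives only $101 — worse by 9.

Car 85 receives Request R5.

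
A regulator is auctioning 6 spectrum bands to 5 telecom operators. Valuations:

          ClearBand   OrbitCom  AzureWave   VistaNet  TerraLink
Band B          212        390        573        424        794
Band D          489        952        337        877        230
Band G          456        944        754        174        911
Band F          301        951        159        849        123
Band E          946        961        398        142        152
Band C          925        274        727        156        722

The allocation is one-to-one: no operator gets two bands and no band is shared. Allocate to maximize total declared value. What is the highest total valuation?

Max total: $4412M

Treat this as an assignment problem: match each operator to one band.
Optimal: ClearBand→Band E ($946M), OrbitCom→Band F ($951M), AzureWave→Band C ($727M), VistaNet→Band D ($877M), TerraLink→Band G ($911M) — total 946+951+727+877+911 = $4412M.
Row-greedy (each operator in turn takes its best remaining band) gives $4295M, worse by 117.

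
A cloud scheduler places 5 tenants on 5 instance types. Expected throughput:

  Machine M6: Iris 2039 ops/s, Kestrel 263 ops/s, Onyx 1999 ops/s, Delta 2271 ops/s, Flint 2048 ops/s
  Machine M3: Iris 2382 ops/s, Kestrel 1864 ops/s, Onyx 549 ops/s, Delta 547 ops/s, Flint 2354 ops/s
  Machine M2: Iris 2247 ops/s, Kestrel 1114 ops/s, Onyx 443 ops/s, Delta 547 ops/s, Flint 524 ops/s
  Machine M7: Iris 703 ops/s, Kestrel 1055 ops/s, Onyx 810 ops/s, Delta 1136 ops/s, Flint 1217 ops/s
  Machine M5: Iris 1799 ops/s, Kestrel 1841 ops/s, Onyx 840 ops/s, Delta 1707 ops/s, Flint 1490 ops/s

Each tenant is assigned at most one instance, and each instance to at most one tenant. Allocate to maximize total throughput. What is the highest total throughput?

Treat this as an assignment problem: match each tenant to one instance.
Optimal: Iris→Machine M2 (2247 ops/s), Kestrel→Machine M5 (1841 ops/s), Onyx→Machine M6 (1999 ops/s), Delta→Machine M7 (1136 ops/s), Flint→Machine M3 (2354 ops/s) — total 2247+1841+1999+1136+2354 = 9577 ops/s.
Column-greedy (each instance in turn goes to its best remaining tenant) gives 7824 ops/s, worse by 1753.
Swapping Delta↔Flint (Delta→Machine M3 547 ops/s, Flint→Machine M7 1217 ops/s) loses 1726.

Max total: 9577 ops/s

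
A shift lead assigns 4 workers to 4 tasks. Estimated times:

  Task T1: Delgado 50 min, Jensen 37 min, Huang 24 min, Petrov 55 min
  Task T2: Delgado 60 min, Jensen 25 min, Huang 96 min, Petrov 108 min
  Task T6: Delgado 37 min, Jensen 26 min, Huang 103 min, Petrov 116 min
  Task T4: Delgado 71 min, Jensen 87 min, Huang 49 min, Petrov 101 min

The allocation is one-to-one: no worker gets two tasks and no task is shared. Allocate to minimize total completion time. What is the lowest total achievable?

This is a one-to-one assignment (minimum-cost bipartite matching).
Optimal: Delgado→Task T6 (37 min), Jensen→Task T2 (25 min), Huang→Task T4 (49 min), Petrov→Task T1 (55 min) — total 37+25+49+55 = 166 min.
Column-greedy (each task in turn goes to its cheapest remaining worker) gives 187 min, worse by 21.
Every other assignment is strictly worse.

Min total: 166 min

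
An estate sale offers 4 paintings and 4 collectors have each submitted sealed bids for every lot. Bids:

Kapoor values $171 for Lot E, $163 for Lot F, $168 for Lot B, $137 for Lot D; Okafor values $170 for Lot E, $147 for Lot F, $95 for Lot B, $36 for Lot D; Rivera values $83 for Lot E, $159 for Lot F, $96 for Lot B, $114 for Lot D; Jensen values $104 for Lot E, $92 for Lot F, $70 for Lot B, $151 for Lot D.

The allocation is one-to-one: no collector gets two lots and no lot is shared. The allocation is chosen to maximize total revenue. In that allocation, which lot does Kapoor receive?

Kapoor receives Lot B.

Optimal: Kapoor→Lot B ($168), Okafor→Lot E ($170), Rivera→Lot F ($159), Jensen→Lot D ($151) — total 168+170+159+151 = $648.
Max-entry greedy (repeatedly take the single best remaining cell) gives $576, worse by 72.
No other one-to-one assignment exceeds $648.
Kapoor's own top lot is Lot E ($171), but forcing Kapoor→Lot E and reassigning the rest optimally gives only $576 — worse by 72.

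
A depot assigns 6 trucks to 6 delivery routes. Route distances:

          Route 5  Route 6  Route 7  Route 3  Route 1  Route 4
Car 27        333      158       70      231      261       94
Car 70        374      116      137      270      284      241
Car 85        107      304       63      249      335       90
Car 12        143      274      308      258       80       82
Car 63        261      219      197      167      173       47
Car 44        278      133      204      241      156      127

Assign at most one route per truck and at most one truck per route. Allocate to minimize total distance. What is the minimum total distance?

Optimal: Car 27→Route 7 (70 km), Car 70→Route 6 (116 km), Car 85→Route 5 (107 km), Car 12→Route 1 (80 km), Car 63→Route 4 (47 km), Car 44→Route 3 (241 km) — total 70+116+107+80+47+241 = 661 km.
Row-greedy (each truck in turn takes its cheapest remaining route) gives 801 km, worse by 140.
Next-best assignment: Car 27→Route 7, Car 70→Route 6, Car 85→Route 5, Car 12→Route 1, Car 63→Route 3, Car 44→Route 4 = 667 km.
Swapping Car 44↔Car 85 (Car 44→Route 5 278 km, Car 85→Route 3 249 km) adds 179.

Min total: 661 km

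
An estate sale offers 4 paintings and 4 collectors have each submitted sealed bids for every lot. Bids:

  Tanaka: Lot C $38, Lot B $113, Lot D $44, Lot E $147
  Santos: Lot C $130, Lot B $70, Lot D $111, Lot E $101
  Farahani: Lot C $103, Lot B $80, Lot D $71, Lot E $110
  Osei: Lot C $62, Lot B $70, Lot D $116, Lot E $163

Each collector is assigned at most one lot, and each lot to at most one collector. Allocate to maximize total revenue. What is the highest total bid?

Maximum total: $490

Optimal: Tanaka→Lot B ($113), Santos→Lot D ($111), Farahani→Lot C ($103), Osei→Lot E ($163) — total 113+111+103+163 = $490.
Column-greedy (each lot in turn goes to its best remaining collector) gives $469, worse by 21.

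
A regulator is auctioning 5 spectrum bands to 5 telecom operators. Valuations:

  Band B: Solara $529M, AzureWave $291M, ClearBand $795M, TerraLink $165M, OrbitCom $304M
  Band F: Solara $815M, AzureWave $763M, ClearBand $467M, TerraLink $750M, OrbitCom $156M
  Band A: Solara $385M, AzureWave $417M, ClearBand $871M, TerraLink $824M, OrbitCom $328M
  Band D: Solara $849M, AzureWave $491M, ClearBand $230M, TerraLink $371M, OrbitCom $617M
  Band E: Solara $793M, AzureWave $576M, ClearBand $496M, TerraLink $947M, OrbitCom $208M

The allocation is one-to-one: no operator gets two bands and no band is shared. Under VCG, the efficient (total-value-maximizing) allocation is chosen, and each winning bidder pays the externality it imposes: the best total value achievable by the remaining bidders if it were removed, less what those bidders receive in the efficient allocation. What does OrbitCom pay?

Efficient allocation: Solara→Band E ($793M), AzureWave→Band F ($763M), ClearBand→Band B ($795M), TerraLink→Band A ($824M), OrbitCom→Band D ($617M); total welfare W = $3792M.
OrbitCom receives Band D at value $617M, so the others get W − 617 = $3175M.
Without OrbitCom: best allocation of the remaining 4 bidders over all 5 bands is Solara→Band D ($849M), AzureWave→Band F ($763M), ClearBand→Band A ($871M), TerraLink→Band E ($947M), total $3430M.
VCG payment = (others' best without OrbitCom) − (others' welfare with OrbitCom) = 3430 − 3175 = $255M.

OrbitCom pays $255M.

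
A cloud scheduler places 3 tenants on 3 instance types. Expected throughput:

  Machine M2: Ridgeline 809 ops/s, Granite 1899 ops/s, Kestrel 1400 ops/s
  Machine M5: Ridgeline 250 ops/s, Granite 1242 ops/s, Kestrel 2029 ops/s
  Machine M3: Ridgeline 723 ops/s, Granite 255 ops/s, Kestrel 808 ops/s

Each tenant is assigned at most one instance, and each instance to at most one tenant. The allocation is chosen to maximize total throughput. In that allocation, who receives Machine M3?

Ridgeline receives Machine M3.

Optimal: Ridgeline→Machine M3 (723 ops/s), Granite→Machine M2 (1899 ops/s), Kestrel→Machine M5 (2029 ops/s) — total 723+1899+2029 = 4651 ops/s.
Row-greedy (each tenant in turn takes its best remaining instance) gives 2859 ops/s, worse by 1792.
Swapping Granite↔Kestrel (Granite→Machine M5 1242 ops/s, Kestrel→Machine M2 1400 ops/s) loses 1286.
Ridgeline's own top instance is Machine M2 (809 ops/s), but forcing Ridgeline→Machine M2 and reassigning the rest optimally gives only 3093 ops/s — worse by 1558.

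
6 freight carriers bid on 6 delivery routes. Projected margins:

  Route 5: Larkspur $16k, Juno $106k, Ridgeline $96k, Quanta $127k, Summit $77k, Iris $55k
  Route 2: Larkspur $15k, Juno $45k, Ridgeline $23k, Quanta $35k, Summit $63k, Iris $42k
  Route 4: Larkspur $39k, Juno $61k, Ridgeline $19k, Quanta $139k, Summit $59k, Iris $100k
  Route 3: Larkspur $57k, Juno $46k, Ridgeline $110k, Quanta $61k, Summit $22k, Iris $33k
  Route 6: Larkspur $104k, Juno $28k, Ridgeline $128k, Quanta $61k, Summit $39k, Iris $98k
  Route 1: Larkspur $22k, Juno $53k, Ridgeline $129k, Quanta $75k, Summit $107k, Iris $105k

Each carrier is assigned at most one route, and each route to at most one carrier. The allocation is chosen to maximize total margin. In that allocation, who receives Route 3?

Optimal: Larkspur→Route 6 ($104k), Juno→Route 5 ($106k), Ridgeline→Route 3 ($110k), Quanta→Route 4 ($139k), Summit→Route 2 ($63k), Iris→Route 1 ($105k) — total 104+106+110+139+63+105 = $627k.
Column-greedy (each route in turn goes to its best remaining carrier) gives $557k, worse by 70.
Every other assignment is strictly worse.
Ridgeline's own top route is Route 1 ($129k), but forcing Ridgeline→Route 1 and reassigning the rest optimally gives only $592k — worse by 35.

Ridgeline receives Route 3.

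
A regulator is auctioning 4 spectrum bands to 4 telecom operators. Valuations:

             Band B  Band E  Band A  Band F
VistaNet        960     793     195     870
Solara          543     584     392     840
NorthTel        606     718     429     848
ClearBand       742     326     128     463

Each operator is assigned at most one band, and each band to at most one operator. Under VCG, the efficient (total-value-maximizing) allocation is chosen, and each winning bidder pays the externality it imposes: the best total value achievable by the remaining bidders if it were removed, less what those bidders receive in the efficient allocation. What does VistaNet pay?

VistaNet pays $289M.

Efficient allocation: VistaNet→Band E ($793M), Solara→Band F ($840M), NorthTel→Band A ($429M), ClearBand→Band B ($742M); total welfare W = $2804M.
VistaNet receives Band E at value $793M, so the others get W − 793 = $2011M.
Without VistaNet: best allocation of the remaining 3 bidders over all 4 bands is Solara→Band F ($840M), NorthTel→Band E ($718M), ClearBand→Band B ($742M), total $2300M.
VCG payment = (others' best without VistaNet) − (others' welfare with VistaNet) = 2300 − 2011 = $289M.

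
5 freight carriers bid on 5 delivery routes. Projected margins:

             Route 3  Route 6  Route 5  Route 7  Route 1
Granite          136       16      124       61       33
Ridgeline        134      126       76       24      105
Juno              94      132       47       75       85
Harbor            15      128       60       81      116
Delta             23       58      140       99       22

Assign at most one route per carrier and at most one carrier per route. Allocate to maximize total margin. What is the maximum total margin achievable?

Max total: $605k

Optimal: Granite→Route 5 ($124k), Ridgeline→Route 3 ($134k), Juno→Route 6 ($132k), Harbor→Route 1 ($116k), Delta→Route 7 ($99k) — total 124+134+132+116+99 = $605k.
Next-best assignment: Granite→Route 3, Ridgeline→Route 1, Juno→Route 6, Harbor→Route 7, Delta→Route 5 = $594k.
Swapping Delta↔Juno (Delta→Route 6 $58k, Juno→Route 7 $75k) loses 98.
Checked against all permutations: $605k is optimal.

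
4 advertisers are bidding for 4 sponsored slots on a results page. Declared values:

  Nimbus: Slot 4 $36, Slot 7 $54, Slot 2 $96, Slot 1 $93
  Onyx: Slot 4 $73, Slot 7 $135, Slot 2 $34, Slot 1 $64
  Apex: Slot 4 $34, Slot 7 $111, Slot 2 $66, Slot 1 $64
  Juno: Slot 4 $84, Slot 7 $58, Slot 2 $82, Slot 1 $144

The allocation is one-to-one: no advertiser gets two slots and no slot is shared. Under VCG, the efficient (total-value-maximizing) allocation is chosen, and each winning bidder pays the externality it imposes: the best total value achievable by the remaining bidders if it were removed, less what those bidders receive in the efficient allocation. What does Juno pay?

Efficient allocation: Nimbus→Slot 2 ($96), Onyx→Slot 4 ($73), Apex→Slot 7 ($111), Juno→Slot 1 ($144); total welfare W = $424.
Juno receives Slot 1 at value $144, so the others get W − 144 = $280.
Without Juno: best allocation of the remaining 3 bidders over all 4 slots is Nimbus→Slot 2 ($96), Onyx→Slot 7 ($135), Apex→Slot 1 ($64), total $295.
VCG payment = (others' best without Juno) − (others' welfare with Juno) = 295 − 280 = $15.

Juno pays $15.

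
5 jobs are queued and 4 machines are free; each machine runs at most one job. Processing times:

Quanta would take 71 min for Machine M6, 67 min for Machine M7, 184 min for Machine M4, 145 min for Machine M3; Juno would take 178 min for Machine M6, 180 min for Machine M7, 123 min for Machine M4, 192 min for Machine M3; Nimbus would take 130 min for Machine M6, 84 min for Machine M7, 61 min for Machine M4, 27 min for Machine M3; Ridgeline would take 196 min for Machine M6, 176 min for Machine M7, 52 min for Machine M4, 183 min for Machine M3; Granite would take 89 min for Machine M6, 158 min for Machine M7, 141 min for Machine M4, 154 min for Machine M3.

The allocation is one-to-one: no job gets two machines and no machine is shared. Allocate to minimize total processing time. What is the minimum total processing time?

Minimum total: 235 min

Optimal: Granite→Machine M6 (89 min), Quanta→Machine M7 (67 min), Ridgeline→Machine M4 (52 min), Nimbus→Machine M3 (27 min) — total 89+67+52+27 = 235 min.
Column-greedy (each machine in turn goes to its cheapest remaining job) gives 361 min, worse by 126.
Next-best assignment: Granite→Machine M6, Quanta→Machine M7, Juno→Machine M4, Nimbus→Machine M3 = 306 min.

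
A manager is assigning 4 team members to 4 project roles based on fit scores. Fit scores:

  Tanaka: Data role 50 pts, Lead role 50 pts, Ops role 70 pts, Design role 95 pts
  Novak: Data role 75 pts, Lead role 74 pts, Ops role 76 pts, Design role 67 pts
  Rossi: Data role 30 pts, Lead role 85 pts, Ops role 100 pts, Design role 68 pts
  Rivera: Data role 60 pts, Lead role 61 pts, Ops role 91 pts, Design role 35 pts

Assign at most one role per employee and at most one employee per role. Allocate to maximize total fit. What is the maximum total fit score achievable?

Max total: 346 pts

Optimal: Tanaka→Design role (95 pts), Novak→Data role (75 pts), Rossi→Lead role (85 pts), Rivera→Ops role (91 pts) — total 95+75+85+91 = 346 pts.
No other one-to-one assignment exceeds 346 pts.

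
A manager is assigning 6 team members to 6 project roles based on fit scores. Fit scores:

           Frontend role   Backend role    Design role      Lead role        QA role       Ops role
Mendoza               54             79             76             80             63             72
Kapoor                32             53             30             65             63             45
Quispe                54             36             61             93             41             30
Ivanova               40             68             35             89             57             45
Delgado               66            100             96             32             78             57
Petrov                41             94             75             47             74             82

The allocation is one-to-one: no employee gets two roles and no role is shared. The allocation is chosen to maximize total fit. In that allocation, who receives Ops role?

Optimal: Mendoza→Ops role (72 pts), Kapoor→QA role (63 pts), Quispe→Frontend role (54 pts), Ivanova→Lead role (89 pts), Delgado→Design role (96 pts), Petrov→Backend role (94 pts) — total 72+63+54+89+96+94 = 468 pts.
Mendoza's own top role is Lead role (80 pts), but forcing Mendoza→Lead role and reassigning the rest optimally gives only 443 pts — worse by 25.

Mendoza receives Ops role.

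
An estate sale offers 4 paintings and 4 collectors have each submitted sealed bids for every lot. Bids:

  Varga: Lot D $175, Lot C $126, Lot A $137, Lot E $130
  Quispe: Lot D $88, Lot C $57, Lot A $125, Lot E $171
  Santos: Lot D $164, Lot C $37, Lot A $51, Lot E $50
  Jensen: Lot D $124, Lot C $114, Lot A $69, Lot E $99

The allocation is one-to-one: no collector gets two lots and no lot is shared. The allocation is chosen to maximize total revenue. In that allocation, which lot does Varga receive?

This is a one-to-one assignment (maximum-weight bipartite matching).
Optimal: Varga→Lot A ($137), Quispe→Lot E ($171), Santos→Lot D ($164), Jensen→Lot C ($114) — total 137+171+164+114 = $586.
Column-greedy (each lot in turn goes to its best remaining collector) gives $464, worse by 122.
Every other assignment is strictly worse.
Varga's own top lot is Lot D ($175), but forcing Varga→Lot D and reassigning the rest optimally gives only $511 — worse by 75.

Varga receives Lot A.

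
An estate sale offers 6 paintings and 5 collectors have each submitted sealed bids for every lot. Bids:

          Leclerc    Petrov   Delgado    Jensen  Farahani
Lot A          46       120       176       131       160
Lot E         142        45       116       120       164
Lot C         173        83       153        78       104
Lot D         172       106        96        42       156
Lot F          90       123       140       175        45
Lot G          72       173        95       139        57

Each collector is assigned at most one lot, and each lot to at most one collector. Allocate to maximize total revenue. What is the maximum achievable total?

Max total: $861

Optimal: Leclerc→Lot C ($173), Petrov→Lot G ($173), Delgado→Lot A ($176), Jensen→Lot F ($175), Farahani→Lot E ($164) — total 173+173+176+175+164 = $861.
Column-greedy (each lot in turn goes to its best remaining collector) gives $794, worse by 67.
Every other assignment is strictly worse.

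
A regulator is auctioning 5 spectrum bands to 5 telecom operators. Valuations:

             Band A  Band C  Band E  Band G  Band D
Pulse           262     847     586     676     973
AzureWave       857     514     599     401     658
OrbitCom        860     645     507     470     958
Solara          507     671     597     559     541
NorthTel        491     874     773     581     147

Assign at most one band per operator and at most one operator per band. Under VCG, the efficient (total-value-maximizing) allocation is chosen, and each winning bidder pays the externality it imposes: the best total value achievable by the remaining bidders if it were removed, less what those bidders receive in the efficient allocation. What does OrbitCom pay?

Efficient allocation: Pulse→Band C ($847M), AzureWave→Band A ($857M), OrbitCom→Band D ($958M), Solara→Band G ($559M), NorthTel→Band E ($773M); total welfare W = $3994M.
OrbitCom receives Band D at value $958M, so the others get W − 958 = $3036M.
Without OrbitCom: best allocation of the remaining 4 bidders over all 5 bands is Pulse→Band D ($973M), AzureWave→Band A ($857M), Solara→Band E ($597M), NorthTel→Band C ($874M), total $3301M.
VCG payment = (others' best without OrbitCom) − (others' welfare with OrbitCom) = 3301 − 3036 = $265M.

OrbitCom pays $265M.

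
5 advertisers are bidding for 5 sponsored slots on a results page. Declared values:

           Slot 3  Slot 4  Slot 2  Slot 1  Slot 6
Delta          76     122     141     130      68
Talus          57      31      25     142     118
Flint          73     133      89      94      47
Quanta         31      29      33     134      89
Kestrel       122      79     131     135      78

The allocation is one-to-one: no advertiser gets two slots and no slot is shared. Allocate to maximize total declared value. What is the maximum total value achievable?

Optimal: Delta→Slot 2 ($141), Talus→Slot 6 ($118), Flint→Slot 4 ($133), Quanta→Slot 1 ($134), Kestrel→Slot 3 ($122) — total 141+118+133+134+122 = $648.
Swapping Flint↔Delta (Flint→Slot 2 $89, Delta→Slot 4 $122) loses 63.
No other one-to-one assignment exceeds $648.

Max total: $648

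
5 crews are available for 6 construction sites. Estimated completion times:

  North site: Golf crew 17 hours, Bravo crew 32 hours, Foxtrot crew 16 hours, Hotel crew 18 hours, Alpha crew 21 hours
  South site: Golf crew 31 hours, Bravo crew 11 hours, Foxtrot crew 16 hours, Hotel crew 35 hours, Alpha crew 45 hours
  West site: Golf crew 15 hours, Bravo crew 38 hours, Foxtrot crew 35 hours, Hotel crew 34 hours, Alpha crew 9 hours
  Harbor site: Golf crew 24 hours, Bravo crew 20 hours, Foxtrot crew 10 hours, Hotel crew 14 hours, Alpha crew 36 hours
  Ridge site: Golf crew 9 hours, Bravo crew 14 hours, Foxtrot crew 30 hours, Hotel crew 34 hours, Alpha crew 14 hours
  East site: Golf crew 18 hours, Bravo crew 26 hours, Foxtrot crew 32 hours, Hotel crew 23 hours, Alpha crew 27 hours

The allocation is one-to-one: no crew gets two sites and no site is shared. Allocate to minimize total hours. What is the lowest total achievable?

Treat this as an assignment problem: match each crew to one site.
Optimal: Golf crew→Ridge site (9 hours), Bravo crew→South site (11 hours), Foxtrot crew→Harbor site (10 hours), Hotel crew→North site (18 hours), Alpha crew→West site (9 hours) — total 9+11+10+18+9 = 57 hours.
Column-greedy (each site in turn goes to its cheapest remaining crew) gives 59 hours, worse by 2.
Checked against all permutations: 57 hours is optimal.

Min total: 57 hours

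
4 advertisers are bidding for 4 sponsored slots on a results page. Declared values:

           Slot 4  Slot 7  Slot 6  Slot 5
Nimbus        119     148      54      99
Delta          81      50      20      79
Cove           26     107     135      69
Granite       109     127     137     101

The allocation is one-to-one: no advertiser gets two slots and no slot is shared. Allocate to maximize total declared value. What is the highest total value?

This is a one-to-one assignment (maximum-weight bipartite matching).
Optimal: Nimbus→Slot 7 ($148), Delta→Slot 5 ($79), Cove→Slot 6 ($135), Granite→Slot 4 ($109) — total 148+79+135+109 = $471.
Row-greedy (each advertiser in turn takes its best remaining slot) gives $465, worse by 6.
Next-best assignment: Nimbus→Slot 7, Delta→Slot 4, Cove→Slot 6, Granite→Slot 5 = $465.
Swapping Cove↔Granite (Cove→Slot 4 $26, Granite→Slot 6 $137) loses 81.
Checked against all permutations: $471 is optimal.

Maximum total: $471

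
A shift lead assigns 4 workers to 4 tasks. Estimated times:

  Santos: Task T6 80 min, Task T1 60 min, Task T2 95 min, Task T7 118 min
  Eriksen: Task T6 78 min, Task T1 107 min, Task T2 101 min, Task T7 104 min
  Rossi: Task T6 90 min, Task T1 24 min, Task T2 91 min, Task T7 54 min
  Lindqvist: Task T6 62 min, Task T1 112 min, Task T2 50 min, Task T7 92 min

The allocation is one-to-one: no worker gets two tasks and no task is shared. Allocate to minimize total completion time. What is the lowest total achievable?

Treat this as an assignment problem: match each worker to one task.
Optimal: Santos→Task T1 (60 min), Eriksen→Task T6 (78 min), Rossi→Task T7 (54 min), Lindqvist→Task T2 (50 min) — total 60+78+54+50 = 242 min.
Column-greedy (each task in turn goes to its cheapest remaining worker) gives 285 min, worse by 43.
Next-best assignment: Santos→Task T6, Eriksen→Task T7, Rossi→Task T1, Lindqvist→Task T2 = 258 min.
Every other assignment is strictly worse.

Min total: 242 min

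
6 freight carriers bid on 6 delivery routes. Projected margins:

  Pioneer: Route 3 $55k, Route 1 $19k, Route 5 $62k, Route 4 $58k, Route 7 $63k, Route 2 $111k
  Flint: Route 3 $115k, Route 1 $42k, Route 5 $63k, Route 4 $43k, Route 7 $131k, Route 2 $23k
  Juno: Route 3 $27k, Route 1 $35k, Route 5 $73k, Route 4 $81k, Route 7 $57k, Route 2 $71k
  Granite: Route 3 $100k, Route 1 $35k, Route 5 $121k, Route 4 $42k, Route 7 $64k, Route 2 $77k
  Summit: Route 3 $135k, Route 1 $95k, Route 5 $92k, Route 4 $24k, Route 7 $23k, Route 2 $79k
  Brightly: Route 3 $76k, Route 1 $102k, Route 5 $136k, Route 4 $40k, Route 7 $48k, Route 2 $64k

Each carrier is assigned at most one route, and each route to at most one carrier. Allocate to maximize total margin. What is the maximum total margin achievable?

Treat this as an assignment problem: match each carrier to one route.
Optimal: Pioneer→Route 2 ($111k), Flint→Route 7 ($131k), Juno→Route 4 ($81k), Granite→Route 5 ($121k), Summit→Route 3 ($135k), Brightly→Route 1 ($102k) — total 111+131+81+121+135+102 = $681k.
Max-entry greedy (repeatedly take the single best remaining cell) gives $629k, worse by 52.

Maximum total: $681k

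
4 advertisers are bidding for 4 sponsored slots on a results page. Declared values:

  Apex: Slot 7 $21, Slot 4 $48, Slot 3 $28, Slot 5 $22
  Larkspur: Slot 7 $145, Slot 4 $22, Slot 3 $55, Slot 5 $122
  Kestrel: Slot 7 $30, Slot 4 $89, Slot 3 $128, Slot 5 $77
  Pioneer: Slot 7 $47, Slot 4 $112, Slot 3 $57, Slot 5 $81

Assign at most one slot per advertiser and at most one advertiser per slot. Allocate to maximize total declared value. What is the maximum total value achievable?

This is the linear assignment problem.
Optimal: Apex→Slot 5 ($22), Larkspur→Slot 7 ($145), Kestrel→Slot 3 ($128), Pioneer→Slot 4 ($112) — total 22+145+128+112 = $407.
Row-greedy (each advertiser in turn takes its best remaining slot) gives $402, worse by 5.
Next-best assignment: Apex→Slot 4, Larkspur→Slot 7, Kestrel→Slot 3, Pioneer→Slot 5 = $402.
Swapping Larkspur↔Pioneer (Larkspur→Slot 4 $22, Pioneer→Slot 7 $47) loses 188.
Every other assignment is strictly worse.

Maximum total: $407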